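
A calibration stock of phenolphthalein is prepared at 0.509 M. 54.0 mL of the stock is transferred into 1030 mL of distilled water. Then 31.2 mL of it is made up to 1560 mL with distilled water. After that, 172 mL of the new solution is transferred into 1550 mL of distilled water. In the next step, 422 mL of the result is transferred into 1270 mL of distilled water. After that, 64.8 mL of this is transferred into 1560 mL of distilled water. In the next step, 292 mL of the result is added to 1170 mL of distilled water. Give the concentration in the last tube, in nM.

Overall dilution factor = 20.07 × 50 × 10.01 × 4.009 × 25.07 × 5.007 = 5.06 × 10⁶.
0.509 M / 5.06 × 10⁶ = 1.01 × 10⁻⁷ M = 101 nM.

101 nM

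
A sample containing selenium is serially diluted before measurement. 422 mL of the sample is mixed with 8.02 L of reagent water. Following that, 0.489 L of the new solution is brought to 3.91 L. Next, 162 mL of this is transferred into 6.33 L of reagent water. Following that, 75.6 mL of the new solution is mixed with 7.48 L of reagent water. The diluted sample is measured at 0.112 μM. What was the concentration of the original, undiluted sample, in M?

0.0718 M

Overall dilution factor = 20.00 × 7.996 × 40.07 × 99.94 = 6.41 × 10⁵.
Original = 0.112 μM × 6.41 × 10⁵ = 7.18 × 10⁴ μM = 0.0718 M.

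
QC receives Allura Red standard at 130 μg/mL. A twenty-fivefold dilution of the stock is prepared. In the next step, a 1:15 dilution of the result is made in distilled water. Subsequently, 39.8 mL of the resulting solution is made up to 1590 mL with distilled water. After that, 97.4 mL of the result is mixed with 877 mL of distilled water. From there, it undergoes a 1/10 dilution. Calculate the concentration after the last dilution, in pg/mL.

86.7 pg/mL

Overall dilution factor = 25 × 15 × 39.95 × 10.00 × 10 = 1.50 × 10⁶.
130 μg/mL / 1.50 × 10⁶ = 8.67 × 10⁻⁵ μg/mL = 86.7 pg/mL.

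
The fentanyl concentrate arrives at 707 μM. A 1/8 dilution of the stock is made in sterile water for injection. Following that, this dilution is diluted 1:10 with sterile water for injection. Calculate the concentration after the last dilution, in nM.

8840 nM

Overall dilution factor = 8 × 10 = 80.0.
707 μM / 80.0 = 8.84 μM = 8840 nM.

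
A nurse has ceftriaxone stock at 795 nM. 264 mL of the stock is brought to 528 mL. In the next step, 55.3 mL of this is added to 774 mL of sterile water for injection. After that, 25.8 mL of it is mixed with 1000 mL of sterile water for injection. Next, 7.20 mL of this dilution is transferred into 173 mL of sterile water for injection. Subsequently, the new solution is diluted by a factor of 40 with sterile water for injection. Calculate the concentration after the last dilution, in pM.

0.666 pM

Overall dilution factor = 2 × 15.00 × 39.76 × 25.03 × 40 = 1.19 × 10⁶.
795 nM / 1.19 × 10⁶ = 6.66 × 10⁻⁴ nM = 0.666 pM.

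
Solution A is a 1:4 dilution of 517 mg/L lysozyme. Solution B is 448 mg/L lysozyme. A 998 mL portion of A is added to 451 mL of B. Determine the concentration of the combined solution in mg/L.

C_A = 517 mg/L / 4 = 129 mg/L.
C_mix = (C_A·V_A + C_B·V_B)/(V_A + V_B) = (129×998 + 448×451) / 1449 = 228 mg/L.

228 mg/L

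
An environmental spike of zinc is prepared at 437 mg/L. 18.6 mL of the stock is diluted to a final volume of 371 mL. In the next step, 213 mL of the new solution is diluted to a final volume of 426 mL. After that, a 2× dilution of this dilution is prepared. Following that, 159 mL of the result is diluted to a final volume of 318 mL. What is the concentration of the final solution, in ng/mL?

2740 ng/mL

Overall dilution factor = 19.95 × 2 × 2 × 2 = 160.
437 mg/L / 160 = 2.74 mg/L = 2740 ng/mL.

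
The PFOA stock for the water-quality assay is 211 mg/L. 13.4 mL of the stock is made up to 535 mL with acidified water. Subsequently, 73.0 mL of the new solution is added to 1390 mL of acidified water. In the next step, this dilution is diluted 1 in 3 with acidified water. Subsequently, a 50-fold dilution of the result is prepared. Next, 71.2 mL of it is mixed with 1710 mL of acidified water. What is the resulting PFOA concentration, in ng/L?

Overall dilution factor = 39.93 × 20.04 × 3 × 50 × 25.02 = 3.00 × 10⁶.
211 mg/L / 3.00 × 10⁶ = 7.03 × 10⁻⁵ mg/L = 70.3 ng/L.

70.3 ng/L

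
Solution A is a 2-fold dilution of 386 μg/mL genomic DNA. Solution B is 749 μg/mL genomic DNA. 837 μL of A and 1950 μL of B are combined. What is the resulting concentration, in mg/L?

C_A = 386 μg/mL / 2 = 193 μg/mL.
C_mix = (C_A·V_A + C_B·V_B)/(V_A + V_B) = (193×837 + 749×1950) / 2787 = 582 μg/mL = 582 mg/L.

582 mg/L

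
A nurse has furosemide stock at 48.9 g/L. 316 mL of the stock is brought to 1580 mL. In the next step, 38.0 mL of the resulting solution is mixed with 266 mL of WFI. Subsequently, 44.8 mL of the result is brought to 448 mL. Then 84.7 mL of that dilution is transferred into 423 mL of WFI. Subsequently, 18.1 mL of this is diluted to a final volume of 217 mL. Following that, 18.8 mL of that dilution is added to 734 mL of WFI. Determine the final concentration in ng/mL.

42.5 ng/mL

Overall dilution factor = 5 × 8 × 10 × 5.994 × 11.99 × 40.04 = 1.15 × 10⁶.
48.9 g/L / 1.15 × 10⁶ = 4.25 × 10⁻⁵ g/L = 42.5 ng/mL.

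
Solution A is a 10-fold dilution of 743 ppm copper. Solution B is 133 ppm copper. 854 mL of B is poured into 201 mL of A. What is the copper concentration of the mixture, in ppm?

122 ppm

C_A = 743 ppm / 10 = 74.3 ppm.
C_mix = (C_A·V_A + C_B·V_B)/(V_A + V_B) = (74.3×201 + 133×854) / 1055 = 122 ppm.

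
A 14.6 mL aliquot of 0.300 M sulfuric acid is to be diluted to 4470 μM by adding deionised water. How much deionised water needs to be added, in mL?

4470 μM = 4.47 × 10⁻³ M.
V₂ = C₁V₁/C₂ = 0.300 × 14.6 / 4.47 × 10⁻³ = 980 mL.
Diluent to add = V₂ − V₁ = 980 − 14.6 = 965 mL.

965 mL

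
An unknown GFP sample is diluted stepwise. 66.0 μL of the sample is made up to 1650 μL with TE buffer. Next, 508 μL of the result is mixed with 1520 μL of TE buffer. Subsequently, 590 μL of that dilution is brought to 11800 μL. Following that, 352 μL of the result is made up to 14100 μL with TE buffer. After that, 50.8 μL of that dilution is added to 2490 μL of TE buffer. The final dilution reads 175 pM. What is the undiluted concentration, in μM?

Overall dilution factor = 25 × 3.992 × 20 × 40.06 × 50.02 = 4.00 × 10⁶.
Original = 175 pM × 4.00 × 10⁶ = 7.00 × 10⁸ pM = 700 μM.

700 μM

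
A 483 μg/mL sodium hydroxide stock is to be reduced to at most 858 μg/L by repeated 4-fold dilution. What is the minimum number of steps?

Need 4ⁿ ≥ 563, so n ≥ log(563)/log(4) = 4.57.
Minimum whole steps: n = 5.

5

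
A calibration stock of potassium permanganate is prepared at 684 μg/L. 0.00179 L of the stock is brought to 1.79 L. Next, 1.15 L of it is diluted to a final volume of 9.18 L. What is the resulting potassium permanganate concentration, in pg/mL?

Overall dilution factor = 1000 × 7.983 = 7983.
684 μg/L / 7983 = 0.0857 μg/L = 85.7 pg/mL.

85.7 pg/mL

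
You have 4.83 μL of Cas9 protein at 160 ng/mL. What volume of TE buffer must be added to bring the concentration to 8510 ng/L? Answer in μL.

8510 ng/L = 8.51 ng/mL.
V₂ = C₁V₁/C₂ = 160 × 4.83 / 8.51 = 90.8 μL.
Diluent to add = V₂ − V₁ = 90.8 − 4.83 = 86.0 μL.

86.0 μL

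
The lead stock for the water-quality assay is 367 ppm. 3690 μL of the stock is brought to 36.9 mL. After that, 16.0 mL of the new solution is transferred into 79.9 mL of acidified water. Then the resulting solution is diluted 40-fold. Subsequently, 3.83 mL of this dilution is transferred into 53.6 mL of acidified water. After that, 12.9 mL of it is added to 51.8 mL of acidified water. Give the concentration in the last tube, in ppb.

2.04 ppb

Overall dilution factor = 10 × 5.994 × 40 × 14.99 × 5.016 = 1.80 × 10⁵.
367 ppm / 1.80 × 10⁵ = 2.04 × 10⁻³ ppm = 2.04 ppb.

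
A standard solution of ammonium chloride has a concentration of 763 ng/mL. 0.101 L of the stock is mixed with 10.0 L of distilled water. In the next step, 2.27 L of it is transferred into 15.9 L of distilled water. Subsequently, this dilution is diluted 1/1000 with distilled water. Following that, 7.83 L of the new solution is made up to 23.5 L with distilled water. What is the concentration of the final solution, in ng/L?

Overall dilution factor = 100.0 × 8.004 × 1000 × 3.001 = 2.40 × 10⁶.
763 ng/mL / 2.40 × 10⁶ = 3.18 × 10⁻⁴ ng/mL = 0.318 ng/L.

0.318 ng/L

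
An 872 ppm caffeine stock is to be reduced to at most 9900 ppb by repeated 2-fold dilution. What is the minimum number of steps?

Need 2ⁿ ≥ 88.1, so n ≥ log(88.1)/log(2) = 6.46.
Minimum whole steps: n = 7.

7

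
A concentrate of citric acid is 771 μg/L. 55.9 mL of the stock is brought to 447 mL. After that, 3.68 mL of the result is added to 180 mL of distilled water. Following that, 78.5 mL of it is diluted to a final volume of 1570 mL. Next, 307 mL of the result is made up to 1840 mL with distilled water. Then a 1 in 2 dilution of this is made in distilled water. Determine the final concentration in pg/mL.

Overall dilution factor = 7.996 × 49.91 × 20 × 5.993 × 2 = 9.57 × 10⁴.
771 μg/L / 9.57 × 10⁴ = 8.06 × 10⁻³ μg/L = 8.06 pg/mL.

8.06 pg/mL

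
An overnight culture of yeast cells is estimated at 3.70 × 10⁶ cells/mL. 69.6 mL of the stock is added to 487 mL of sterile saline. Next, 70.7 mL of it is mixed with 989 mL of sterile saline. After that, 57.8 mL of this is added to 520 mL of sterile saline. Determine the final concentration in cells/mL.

3090 cells/mL

Overall dilution factor = 7.997 × 14.99 × 9.997 = 1198.
3.70 × 10⁶ cells/mL / 1198 = 3090 cells/mL.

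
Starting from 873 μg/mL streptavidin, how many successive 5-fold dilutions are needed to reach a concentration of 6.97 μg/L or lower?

Need 5ⁿ ≥ 1.25 × 10⁵, so n ≥ log(1.25 × 10⁵)/log(5) = 7.29.
Minimum whole steps: n = 8.

8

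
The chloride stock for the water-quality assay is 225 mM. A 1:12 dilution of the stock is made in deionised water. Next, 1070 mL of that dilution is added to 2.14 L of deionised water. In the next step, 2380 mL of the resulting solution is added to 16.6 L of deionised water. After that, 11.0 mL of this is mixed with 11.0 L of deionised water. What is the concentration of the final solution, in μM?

0.783 μM

Overall dilution factor = 12 × 3 × 7.975 × 1001 = 2.87 × 10⁵.
225 mM / 2.87 × 10⁵ = 7.83 × 10⁻⁴ mM = 0.783 μM.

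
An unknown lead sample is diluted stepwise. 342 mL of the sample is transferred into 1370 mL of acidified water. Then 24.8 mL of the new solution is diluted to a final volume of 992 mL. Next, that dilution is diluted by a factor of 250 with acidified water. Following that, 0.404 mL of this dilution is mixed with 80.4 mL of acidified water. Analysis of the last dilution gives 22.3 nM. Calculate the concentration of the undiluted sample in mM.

223 mM

Overall dilution factor = 5.006 × 40 × 250 × 200.0 = 1.00 × 10⁷.
Original = 22.3 nM × 1.00 × 10⁷ = 2.23 × 10⁸ nM = 223 mM.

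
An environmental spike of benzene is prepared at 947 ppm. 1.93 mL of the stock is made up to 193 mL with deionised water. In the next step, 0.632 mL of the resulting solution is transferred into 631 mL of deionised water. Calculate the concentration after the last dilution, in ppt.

Overall dilution factor = 100 × 999.4 = 9.99 × 10⁴.
947 ppm / 9.99 × 10⁴ = 9.48 × 10⁻³ ppm = 9480 ppt.

9480 ppt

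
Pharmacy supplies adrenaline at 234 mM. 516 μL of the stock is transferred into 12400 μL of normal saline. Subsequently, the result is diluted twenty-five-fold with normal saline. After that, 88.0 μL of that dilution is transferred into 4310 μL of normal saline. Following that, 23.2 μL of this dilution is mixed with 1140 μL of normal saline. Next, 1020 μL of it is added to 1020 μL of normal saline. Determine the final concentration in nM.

Overall dilution factor = 25.03 × 25 × 49.98 × 50.14 × 2 = 3.14 × 10⁶.
234 mM / 3.14 × 10⁶ = 7.46 × 10⁻⁵ mM = 74.6 nM.

74.6 nM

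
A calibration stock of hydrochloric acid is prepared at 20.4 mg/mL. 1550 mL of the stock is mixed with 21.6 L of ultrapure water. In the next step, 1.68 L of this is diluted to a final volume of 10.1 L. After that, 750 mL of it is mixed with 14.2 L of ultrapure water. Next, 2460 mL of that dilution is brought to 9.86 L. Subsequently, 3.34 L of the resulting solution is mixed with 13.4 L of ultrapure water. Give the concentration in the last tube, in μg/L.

Overall dilution factor = 14.94 × 6.012 × 19.93 × 4.008 × 5.012 = 3.60 × 10⁴.
20.4 mg/mL / 3.60 × 10⁴ = 5.67 × 10⁻⁴ mg/mL = 567 μg/L.

567 μg/L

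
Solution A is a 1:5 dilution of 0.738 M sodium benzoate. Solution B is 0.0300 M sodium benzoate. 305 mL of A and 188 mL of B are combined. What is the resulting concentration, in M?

0.103 M

C_A = 0.738 M / 5 = 0.148 M.
C_mix = (C_A·V_A + C_B·V_B)/(V_A + V_B) = (0.148×305 + 0.0300×188) / 493.0 = 0.103 M.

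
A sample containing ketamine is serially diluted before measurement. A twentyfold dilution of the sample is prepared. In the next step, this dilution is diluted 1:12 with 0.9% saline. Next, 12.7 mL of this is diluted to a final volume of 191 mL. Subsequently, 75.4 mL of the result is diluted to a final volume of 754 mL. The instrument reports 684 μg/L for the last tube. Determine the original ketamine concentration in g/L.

24.7 g/L

Overall dilution factor = 20 × 12 × 15.04 × 10 = 3.61 × 10⁴.
Original = 684 μg/L × 3.61 × 10⁴ = 2.47 × 10⁷ μg/L = 24.7 g/L.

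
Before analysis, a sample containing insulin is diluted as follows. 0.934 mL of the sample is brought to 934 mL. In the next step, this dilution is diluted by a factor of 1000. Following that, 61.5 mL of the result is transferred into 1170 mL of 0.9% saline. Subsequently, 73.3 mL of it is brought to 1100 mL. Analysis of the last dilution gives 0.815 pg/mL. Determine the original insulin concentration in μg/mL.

245 μg/mL

Overall dilution factor = 1000 × 1000 × 20.02 × 15.01 = 3.01 × 10⁸.
Original = 0.815 pg/mL × 3.01 × 10⁸ = 2.45 × 10⁸ pg/mL = 245 μg/mL.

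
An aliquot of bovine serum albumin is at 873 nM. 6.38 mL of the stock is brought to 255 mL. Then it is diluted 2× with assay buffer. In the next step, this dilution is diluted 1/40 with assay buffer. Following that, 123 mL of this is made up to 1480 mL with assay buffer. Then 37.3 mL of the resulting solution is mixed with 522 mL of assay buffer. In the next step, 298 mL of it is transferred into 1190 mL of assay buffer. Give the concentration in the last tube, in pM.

0.303 pM

Overall dilution factor = 39.97 × 2 × 40 × 12.03 × 14.99 × 4.993 = 2.88 × 10⁶.
873 nM / 2.88 × 10⁶ = 3.03 × 10⁻⁴ nM = 0.303 pM.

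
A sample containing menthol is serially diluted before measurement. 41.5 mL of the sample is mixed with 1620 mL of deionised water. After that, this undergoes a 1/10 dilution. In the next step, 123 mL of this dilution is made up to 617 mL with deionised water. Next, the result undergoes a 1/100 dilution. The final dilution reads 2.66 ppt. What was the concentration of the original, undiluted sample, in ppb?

534 ppb

Overall dilution factor = 40.04 × 10 × 5.016 × 100 = 2.01 × 10⁵.
Original = 2.66 ppt × 2.01 × 10⁵ = 5.34 × 10⁵ ppt = 534 ppb.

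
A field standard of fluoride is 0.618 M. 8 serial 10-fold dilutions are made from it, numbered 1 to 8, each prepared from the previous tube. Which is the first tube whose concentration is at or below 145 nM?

tube 7

Tube n has concentration 0.618 M / 10ⁿ.
Need 10ⁿ ≥ 0.618 M / 145 nM = 4.26 × 10⁶, so n ≥ 6.63.
First such tube: n = 7.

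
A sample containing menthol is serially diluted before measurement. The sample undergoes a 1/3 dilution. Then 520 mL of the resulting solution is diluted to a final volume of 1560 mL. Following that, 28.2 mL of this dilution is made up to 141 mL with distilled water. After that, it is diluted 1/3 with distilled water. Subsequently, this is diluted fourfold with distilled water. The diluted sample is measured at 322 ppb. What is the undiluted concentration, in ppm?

Overall dilution factor = 3 × 3 × 5 × 3 × 4 = 540.
Original = 322 ppb × 540 = 1.74 × 10⁵ ppb = 174 ppm.

174 ppm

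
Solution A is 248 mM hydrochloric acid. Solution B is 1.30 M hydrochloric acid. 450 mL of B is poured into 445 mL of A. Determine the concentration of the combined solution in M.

C_B = 1.30 M = 1300 mM.
C_mix = (C_A·V_A + C_B·V_B)/(V_A + V_B) = (248×445 + 1300×450) / 895.0 = 777 mM = 0.777 M.

0.777 M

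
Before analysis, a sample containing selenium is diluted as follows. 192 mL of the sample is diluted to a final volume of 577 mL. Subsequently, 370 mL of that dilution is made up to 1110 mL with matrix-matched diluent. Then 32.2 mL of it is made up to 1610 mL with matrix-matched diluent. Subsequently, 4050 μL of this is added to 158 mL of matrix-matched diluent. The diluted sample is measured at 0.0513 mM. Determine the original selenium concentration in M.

Overall dilution factor = 3.005 × 3 × 50 × 40.01 = 1.80 × 10⁴.
Original = 0.0513 mM × 1.80 × 10⁴ = 925 mM = 0.925 M.

0.925 M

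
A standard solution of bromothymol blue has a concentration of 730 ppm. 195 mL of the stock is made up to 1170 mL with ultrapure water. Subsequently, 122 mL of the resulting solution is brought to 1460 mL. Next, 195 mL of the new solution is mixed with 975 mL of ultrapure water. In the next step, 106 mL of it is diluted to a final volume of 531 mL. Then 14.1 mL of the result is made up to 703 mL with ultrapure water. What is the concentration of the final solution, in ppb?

6.78 ppb

Overall dilution factor = 6 × 11.97 × 6 × 5.009 × 49.86 = 1.08 × 10⁵.
730 ppm / 1.08 × 10⁵ = 6.78 × 10⁻³ ppm = 6.78 ppb.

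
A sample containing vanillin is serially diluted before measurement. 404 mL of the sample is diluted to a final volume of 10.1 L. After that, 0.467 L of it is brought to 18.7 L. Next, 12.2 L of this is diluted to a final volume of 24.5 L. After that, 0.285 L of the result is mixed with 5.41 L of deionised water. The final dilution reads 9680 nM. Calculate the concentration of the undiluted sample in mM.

389 mM

Overall dilution factor = 25 × 40.04 × 2.008 × 19.98 = 4.02 × 10⁴.
Original = 9680 nM × 4.02 × 10⁴ = 3.89 × 10⁸ nM = 389 mM.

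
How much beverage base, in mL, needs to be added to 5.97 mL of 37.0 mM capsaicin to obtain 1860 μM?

113 mL

1860 μM = 1.86 mM.
V₂ = C₁V₁/C₂ = 37.0 × 5.97 / 1.86 = 119 mL.
Diluent to add = V₂ − V₁ = 119 − 5.97 = 113 mL.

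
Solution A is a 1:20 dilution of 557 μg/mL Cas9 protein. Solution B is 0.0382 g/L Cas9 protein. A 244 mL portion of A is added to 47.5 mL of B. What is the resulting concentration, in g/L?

0.0295 g/L

C_A = 557 μg/mL / 20 = 27.9 μg/mL.
C_B = 0.0382 g/L = 38.2 μg/mL.
C_mix = (C_A·V_A + C_B·V_B)/(V_A + V_B) = (27.9×244 + 38.2×47.5) / 291.5 = 29.5 μg/mL = 0.0295 g/L.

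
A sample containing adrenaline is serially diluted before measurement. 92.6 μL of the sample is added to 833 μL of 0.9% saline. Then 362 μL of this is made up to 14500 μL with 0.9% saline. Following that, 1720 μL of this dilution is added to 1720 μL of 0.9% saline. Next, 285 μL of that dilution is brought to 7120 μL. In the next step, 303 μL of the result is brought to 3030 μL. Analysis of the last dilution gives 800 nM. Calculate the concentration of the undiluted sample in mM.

160 mM

Overall dilution factor = 9.996 × 40.06 × 2 × 24.98 × 10 = 2.00 × 10⁵.
Original = 800 nM × 2.00 × 10⁵ = 1.60 × 10⁸ nM = 160 mM.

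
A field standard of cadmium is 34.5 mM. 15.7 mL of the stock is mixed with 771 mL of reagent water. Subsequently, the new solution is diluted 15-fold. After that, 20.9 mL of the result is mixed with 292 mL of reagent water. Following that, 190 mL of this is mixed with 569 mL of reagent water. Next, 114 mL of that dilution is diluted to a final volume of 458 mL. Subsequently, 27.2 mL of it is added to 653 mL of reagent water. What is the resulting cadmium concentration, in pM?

Overall dilution factor = 50.11 × 15 × 14.97 × 3.995 × 4.018 × 25.01 = 4.52 × 10⁶.
34.5 mM / 4.52 × 10⁶ = 7.64 × 10⁻⁶ mM = 7640 pM.

7640 pM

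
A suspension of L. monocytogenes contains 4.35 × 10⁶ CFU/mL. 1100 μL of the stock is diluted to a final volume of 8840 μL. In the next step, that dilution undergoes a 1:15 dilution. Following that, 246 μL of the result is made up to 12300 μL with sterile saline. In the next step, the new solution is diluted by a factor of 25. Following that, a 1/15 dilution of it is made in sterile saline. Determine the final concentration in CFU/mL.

1.92 CFU/mL

Overall dilution factor = 8.036 × 15 × 50 × 25 × 15 = 2.26 × 10⁶.
4.35 × 10⁶ CFU/mL / 2.26 × 10⁶ = 1.92 CFU/mL.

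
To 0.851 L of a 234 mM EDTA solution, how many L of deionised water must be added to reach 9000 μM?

9000 μM = 9.00 mM.
V₂ = C₁V₁/C₂ = 234 × 0.851 / 9.00 = 22.1 L.
Diluent to add = V₂ − V₁ = 22.1 − 0.851 = 21.3 L.

21.3 L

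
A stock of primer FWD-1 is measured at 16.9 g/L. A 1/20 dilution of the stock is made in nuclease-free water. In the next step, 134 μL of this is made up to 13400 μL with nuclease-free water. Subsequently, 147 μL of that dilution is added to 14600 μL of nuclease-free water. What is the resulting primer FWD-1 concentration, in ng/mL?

Overall dilution factor = 20 × 100 × 100.3 = 2.01 × 10⁵.
16.9 g/L / 2.01 × 10⁵ = 8.42 × 10⁻⁵ g/L = 84.2 ng/mL.

84.2 ng/mL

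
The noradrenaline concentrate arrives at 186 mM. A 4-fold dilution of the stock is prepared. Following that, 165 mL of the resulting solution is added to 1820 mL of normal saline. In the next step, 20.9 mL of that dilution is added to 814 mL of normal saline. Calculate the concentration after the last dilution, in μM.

96.8 μM

Overall dilution factor = 4 × 12.03 × 39.95 = 1922.
186 mM / 1922 = 0.0968 mM = 96.8 μM.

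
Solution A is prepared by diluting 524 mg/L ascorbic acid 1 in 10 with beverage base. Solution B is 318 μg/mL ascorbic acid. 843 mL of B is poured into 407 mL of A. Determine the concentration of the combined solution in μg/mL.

232 μg/mL

C_A = 524 mg/L / 10 = 52.4 mg/L.
C_B = 318 μg/mL = 318 mg/L.
C_mix = (C_A·V_A + C_B·V_B)/(V_A + V_B) = (52.4×407 + 318×843) / 1250 = 232 mg/L = 232 μg/mL.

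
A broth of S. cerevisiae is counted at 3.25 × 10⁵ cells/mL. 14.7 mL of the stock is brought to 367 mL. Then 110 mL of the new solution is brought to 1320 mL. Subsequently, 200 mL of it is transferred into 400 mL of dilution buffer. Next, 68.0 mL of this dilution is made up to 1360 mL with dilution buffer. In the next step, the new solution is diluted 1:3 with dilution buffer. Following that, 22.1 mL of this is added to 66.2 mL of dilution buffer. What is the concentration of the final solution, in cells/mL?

Overall dilution factor = 24.97 × 12 × 3 × 20 × 3 × 3.995 = 2.15 × 10⁵.
3.25 × 10⁵ cells/mL / 2.15 × 10⁵ = 1.51 cells/mL.

1.51 cells/mL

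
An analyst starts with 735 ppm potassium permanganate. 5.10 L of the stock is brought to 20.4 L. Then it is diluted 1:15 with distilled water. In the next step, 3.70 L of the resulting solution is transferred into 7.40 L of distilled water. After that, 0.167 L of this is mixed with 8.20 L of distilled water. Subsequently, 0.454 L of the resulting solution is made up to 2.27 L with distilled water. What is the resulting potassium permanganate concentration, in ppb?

16.3 ppb

Overall dilution factor = 4 × 15 × 3 × 50.10 × 5 = 4.51 × 10⁴.
735 ppm / 4.51 × 10⁴ = 0.0163 ppm = 16.3 ppb.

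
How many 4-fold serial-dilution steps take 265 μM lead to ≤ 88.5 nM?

Need 4ⁿ ≥ 2994, so n ≥ log(2994)/log(4) = 5.77.
Minimum whole steps: n = 6.

6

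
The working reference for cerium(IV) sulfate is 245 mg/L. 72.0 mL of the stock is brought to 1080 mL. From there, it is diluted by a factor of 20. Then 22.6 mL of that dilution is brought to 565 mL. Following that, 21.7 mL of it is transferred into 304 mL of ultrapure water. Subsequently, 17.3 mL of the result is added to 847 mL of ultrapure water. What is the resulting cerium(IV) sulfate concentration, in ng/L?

Overall dilution factor = 15 × 20 × 25 × 15.01 × 49.96 = 5.62 × 10⁶.
245 mg/L / 5.62 × 10⁶ = 4.36 × 10⁻⁵ mg/L = 43.6 ng/L.

43.6 ng/L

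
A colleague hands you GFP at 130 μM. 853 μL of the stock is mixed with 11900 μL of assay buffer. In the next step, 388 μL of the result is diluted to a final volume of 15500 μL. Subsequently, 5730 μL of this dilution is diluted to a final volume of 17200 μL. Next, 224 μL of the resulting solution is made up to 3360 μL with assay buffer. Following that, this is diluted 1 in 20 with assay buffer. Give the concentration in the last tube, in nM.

0.242 nM

Overall dilution factor = 14.95 × 39.95 × 3.002 × 15 × 20 = 5.38 × 10⁵.
130 μM / 5.38 × 10⁵ = 2.42 × 10⁻⁴ μM = 0.242 nM.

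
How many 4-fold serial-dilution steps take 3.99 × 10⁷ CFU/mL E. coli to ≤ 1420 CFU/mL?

8

Need 4ⁿ ≥ 2.81 × 10⁴, so n ≥ log(2.81 × 10⁴)/log(4) = 7.39.
Minimum whole steps: n = 8.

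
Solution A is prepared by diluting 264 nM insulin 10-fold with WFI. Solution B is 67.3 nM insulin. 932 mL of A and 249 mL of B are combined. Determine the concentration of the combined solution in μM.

0.0350 μM

C_A = 264 nM / 10 = 26.4 nM.
C_mix = (C_A·V_A + C_B·V_B)/(V_A + V_B) = (26.4×932 + 67.3×249) / 1181 = 35.0 nM = 0.0350 μM.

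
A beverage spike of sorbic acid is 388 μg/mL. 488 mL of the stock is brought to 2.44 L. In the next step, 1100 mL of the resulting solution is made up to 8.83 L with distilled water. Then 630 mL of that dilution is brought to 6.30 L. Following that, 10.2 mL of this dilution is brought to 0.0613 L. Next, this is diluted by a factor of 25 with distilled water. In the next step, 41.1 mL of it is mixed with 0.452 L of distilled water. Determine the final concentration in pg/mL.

536 pg/mL

Overall dilution factor = 5 × 8.027 × 10 × 6.010 × 25 × 12.00 = 7.23 × 10⁵.
388 μg/mL / 7.23 × 10⁵ = 5.36 × 10⁻⁴ μg/mL = 536 pg/mL.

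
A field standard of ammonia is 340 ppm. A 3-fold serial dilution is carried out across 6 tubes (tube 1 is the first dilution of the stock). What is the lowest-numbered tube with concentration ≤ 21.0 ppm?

tube 3

Tube n has concentration 340 ppm / 3ⁿ.
Need 3ⁿ ≥ 340 ppm / 21.0 ppm = 16.2, so n ≥ 2.53.
First such tube: n = 3.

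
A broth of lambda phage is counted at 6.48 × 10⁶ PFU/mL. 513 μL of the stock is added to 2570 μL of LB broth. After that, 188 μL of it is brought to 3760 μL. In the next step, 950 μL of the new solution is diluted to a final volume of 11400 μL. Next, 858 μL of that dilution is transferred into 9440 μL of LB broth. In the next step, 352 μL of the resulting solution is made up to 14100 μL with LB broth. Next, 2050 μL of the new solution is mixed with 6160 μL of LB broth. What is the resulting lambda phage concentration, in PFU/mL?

2.33 PFU/mL

Overall dilution factor = 6.010 × 20 × 12 × 12.00 × 40.06 × 4.005 = 2.78 × 10⁶.
6.48 × 10⁶ PFU/mL / 2.78 × 10⁶ = 2.33 PFU/mL.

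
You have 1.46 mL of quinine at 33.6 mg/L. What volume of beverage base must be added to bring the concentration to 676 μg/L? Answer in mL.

71.1 mL

676 μg/L = 0.676 mg/L.
V₂ = C₁V₁/C₂ = 33.6 × 1.46 / 0.676 = 72.6 mL.
Diluent to add = V₂ − V₁ = 72.6 − 1.46 = 71.1 mL.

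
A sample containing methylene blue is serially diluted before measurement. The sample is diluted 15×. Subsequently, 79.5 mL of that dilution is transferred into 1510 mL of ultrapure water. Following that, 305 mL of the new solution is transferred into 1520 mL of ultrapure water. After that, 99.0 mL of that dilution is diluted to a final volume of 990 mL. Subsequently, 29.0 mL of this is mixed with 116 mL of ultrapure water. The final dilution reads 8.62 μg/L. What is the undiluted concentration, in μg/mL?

Overall dilution factor = 15 × 19.99 × 5.984 × 10 × 5 = 8.97 × 10⁴.
Original = 8.62 μg/L × 8.97 × 10⁴ = 7.73 × 10⁵ μg/L = 773 μg/mL.

773 μg/mL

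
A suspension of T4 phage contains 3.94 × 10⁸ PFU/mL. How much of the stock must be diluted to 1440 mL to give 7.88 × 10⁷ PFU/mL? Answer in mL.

288 mL

V₁ = C₂V₂/C₁ = 7.88 × 10⁷ × 1440 / 3.94 × 10⁸ = 288 mL.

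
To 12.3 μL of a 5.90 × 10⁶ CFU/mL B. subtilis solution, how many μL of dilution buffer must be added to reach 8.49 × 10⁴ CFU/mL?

842 μL

V₂ = C₁V₁/C₂ = 5.90 × 10⁶ × 12.3 / 8.49 × 10⁴ = 855 μL.
Diluent to add = V₂ − V₁ = 855 − 12.3 = 842 μL.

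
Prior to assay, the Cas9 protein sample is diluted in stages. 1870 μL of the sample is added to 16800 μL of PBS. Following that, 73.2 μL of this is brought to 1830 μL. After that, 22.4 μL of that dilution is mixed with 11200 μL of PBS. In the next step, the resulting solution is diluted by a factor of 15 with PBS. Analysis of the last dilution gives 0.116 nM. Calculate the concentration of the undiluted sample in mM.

0.218 mM

Overall dilution factor = 9.984 × 25 × 501 × 15 = 1.88 × 10⁶.
Original = 0.116 nM × 1.88 × 10⁶ = 2.18 × 10⁵ nM = 0.218 mM.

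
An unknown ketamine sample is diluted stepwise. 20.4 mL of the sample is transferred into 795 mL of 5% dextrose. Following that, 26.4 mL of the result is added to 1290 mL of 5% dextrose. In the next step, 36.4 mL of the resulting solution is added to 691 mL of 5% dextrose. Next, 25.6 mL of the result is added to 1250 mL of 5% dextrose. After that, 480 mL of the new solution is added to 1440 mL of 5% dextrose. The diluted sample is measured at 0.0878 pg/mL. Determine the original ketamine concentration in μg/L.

697 μg/L

Overall dilution factor = 39.97 × 49.86 × 19.98 × 49.83 × 4 = 7.94 × 10⁶.
Original = 0.0878 pg/mL × 7.94 × 10⁶ = 6.97 × 10⁵ pg/mL = 697 μg/L.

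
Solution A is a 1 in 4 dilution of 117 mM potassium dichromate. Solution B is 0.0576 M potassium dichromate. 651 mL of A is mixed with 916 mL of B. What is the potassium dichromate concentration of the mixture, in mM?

45.8 mM

C_A = 117 mM / 4 = 29.2 mM.
C_B = 0.0576 M = 57.6 mM.
C_mix = (C_A·V_A + C_B·V_B)/(V_A + V_B) = (29.2×651 + 57.6×916) / 1567 = 45.8 mM.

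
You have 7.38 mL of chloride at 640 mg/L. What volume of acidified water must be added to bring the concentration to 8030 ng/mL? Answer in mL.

8030 ng/mL = 8.03 mg/L.
V₂ = C₁V₁/C₂ = 640 × 7.38 / 8.03 = 588 mL.
Diluent to add = V₂ − V₁ = 588 − 7.38 = 581 mL.

581 mL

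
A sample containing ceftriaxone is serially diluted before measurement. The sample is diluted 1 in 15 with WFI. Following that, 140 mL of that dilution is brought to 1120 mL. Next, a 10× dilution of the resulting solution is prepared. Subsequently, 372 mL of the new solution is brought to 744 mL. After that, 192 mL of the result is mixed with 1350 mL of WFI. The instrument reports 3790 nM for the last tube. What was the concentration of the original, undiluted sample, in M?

0.0731 M

Overall dilution factor = 15 × 8 × 10 × 2 × 8.031 = 1.93 × 10⁴.
Original = 3790 nM × 1.93 × 10⁴ = 7.31 × 10⁷ nM = 0.0731 M.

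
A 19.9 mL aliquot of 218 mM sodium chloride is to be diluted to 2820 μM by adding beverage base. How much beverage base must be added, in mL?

1520 mL

2820 μM = 2.82 mM.
V₂ = C₁V₁/C₂ = 218 × 19.9 / 2.82 = 1538 mL.
Diluent to add = V₂ − V₁ = 1538 − 19.9 = 1520 mL.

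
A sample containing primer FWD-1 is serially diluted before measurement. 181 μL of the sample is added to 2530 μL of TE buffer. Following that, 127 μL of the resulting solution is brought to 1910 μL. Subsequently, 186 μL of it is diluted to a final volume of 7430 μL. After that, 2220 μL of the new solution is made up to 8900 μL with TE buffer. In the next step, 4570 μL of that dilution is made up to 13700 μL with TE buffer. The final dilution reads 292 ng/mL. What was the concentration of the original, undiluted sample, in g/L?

Overall dilution factor = 14.98 × 15.04 × 39.95 × 4.009 × 2.998 = 1.08 × 10⁵.
Original = 292 ng/mL × 1.08 × 10⁵ = 3.16 × 10⁷ ng/mL = 31.6 g/L.

31.6 g/L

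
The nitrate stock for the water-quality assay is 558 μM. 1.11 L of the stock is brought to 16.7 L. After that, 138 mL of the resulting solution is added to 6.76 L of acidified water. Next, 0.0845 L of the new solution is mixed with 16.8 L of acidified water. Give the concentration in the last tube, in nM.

Overall dilution factor = 15.05 × 49.99 × 199.8 = 1.50 × 10⁵.
558 μM / 1.50 × 10⁵ = 3.71 × 10⁻³ μM = 3.71 nM.

3.71 nM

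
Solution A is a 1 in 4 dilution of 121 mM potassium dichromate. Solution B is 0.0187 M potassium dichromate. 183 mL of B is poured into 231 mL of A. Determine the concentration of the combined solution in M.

0.0251 M

C_A = 121 mM / 4 = 30.2 mM.
C_B = 0.0187 M = 18.7 mM.
C_mix = (C_A·V_A + C_B·V_B)/(V_A + V_B) = (30.2×231 + 18.7×183) / 414.0 = 25.1 mM = 0.0251 M.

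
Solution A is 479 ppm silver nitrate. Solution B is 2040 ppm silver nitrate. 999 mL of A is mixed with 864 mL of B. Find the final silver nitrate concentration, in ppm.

C_mix = (C_A·V_A + C_B·V_B)/(V_A + V_B) = (479×999 + 2040×864) / 1863 = 1203 ppm.

1200 ppm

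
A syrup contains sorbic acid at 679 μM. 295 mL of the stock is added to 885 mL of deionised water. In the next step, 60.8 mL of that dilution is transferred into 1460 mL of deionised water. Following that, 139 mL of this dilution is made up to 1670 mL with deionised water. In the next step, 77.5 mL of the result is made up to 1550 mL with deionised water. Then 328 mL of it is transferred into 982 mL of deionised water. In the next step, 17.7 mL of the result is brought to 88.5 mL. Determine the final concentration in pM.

Overall dilution factor = 4 × 25.01 × 12.01 × 20 × 3.994 × 5 = 4.80 × 10⁵.
679 μM / 4.80 × 10⁵ = 1.41 × 10⁻³ μM = 1410 pM.

1410 pM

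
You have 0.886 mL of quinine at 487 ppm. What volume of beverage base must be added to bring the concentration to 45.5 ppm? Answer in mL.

8.60 mL

V₂ = C₁V₁/C₂ = 487 × 0.886 / 45.5 = 9.48 mL.
Diluent to add = V₂ − V₁ = 9.48 − 0.886 = 8.60 mL.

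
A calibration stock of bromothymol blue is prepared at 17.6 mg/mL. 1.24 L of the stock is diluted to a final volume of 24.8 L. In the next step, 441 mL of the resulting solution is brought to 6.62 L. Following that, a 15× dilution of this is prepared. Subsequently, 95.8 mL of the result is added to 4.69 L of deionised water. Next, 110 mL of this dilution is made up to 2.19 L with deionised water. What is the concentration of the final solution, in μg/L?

3.93 μg/L

Overall dilution factor = 20 × 15.01 × 15 × 49.96 × 19.91 = 4.48 × 10⁶.
17.6 mg/mL / 4.48 × 10⁶ = 3.93 × 10⁻⁶ mg/mL = 3.93 μg/L.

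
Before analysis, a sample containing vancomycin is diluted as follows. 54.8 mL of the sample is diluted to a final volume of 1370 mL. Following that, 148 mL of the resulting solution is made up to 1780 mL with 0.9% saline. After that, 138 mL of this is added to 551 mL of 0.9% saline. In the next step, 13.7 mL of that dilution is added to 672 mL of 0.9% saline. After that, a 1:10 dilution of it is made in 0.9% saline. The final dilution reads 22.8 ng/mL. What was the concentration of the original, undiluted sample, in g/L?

17.1 g/L

Overall dilution factor = 25 × 12.03 × 4.993 × 50.05 × 10 = 7.51 × 10⁵.
Original = 22.8 ng/mL × 7.51 × 10⁵ = 1.71 × 10⁷ ng/mL = 17.1 g/L.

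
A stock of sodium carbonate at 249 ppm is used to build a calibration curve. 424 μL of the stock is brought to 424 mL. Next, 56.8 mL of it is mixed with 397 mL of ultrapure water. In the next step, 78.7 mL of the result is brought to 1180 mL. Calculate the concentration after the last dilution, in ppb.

Overall dilution factor = 1000 × 7.989 × 14.99 = 1.20 × 10⁵.
249 ppm / 1.20 × 10⁵ = 2.08 × 10⁻³ ppm = 2.08 ppb.

2.08 ppb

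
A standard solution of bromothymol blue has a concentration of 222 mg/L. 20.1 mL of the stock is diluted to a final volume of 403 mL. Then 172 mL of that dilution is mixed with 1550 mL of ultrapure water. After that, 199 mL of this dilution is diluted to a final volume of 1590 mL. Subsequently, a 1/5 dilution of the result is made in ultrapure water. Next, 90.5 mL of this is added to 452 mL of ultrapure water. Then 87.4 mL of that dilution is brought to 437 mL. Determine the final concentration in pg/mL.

924 pg/mL

Overall dilution factor = 20.05 × 10.01 × 7.990 × 5 × 5.994 × 5 = 2.40 × 10⁵.
222 mg/L / 2.40 × 10⁵ = 9.24 × 10⁻⁴ mg/L = 924 pg/mL.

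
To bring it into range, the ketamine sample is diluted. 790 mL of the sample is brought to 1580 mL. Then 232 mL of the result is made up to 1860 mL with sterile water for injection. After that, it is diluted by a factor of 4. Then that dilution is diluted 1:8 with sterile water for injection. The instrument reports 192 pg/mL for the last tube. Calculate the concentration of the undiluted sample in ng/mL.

Overall dilution factor = 2 × 8.017 × 4 × 8 = 513.
Original = 192 pg/mL × 513 = 9.85 × 10⁴ pg/mL = 98.5 ng/mL.

98.5 ng/mL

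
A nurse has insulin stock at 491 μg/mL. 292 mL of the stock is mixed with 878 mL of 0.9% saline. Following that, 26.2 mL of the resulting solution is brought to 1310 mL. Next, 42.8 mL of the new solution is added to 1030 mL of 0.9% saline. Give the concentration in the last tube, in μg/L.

97.8 μg/L

Overall dilution factor = 4.007 × 50 × 25.07 = 5022.
491 μg/mL / 5022 = 0.0978 μg/mL = 97.8 μg/L.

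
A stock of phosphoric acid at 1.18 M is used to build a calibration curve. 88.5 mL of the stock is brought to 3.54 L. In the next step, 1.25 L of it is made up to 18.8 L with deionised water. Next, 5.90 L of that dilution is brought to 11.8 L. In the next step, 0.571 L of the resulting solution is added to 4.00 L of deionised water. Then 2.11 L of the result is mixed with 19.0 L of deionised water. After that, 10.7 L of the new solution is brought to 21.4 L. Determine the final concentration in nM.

Overall dilution factor = 40 × 15.04 × 2 × 8.005 × 10.00 × 2 = 1.93 × 10⁵.
1.18 M / 1.93 × 10⁵ = 6.12 × 10⁻⁶ M = 6120 nM.

6120 nM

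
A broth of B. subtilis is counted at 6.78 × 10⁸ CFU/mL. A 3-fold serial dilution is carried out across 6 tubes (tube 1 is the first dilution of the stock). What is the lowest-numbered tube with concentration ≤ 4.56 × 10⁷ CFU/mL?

tube 3

Tube n has concentration 6.78 × 10⁸ CFU/mL / 3ⁿ.
Need 3ⁿ ≥ 6.78 × 10⁸ CFU/mL / 4.56 × 10⁷ CFU/mL = 14.9, so n ≥ 2.46.
First such tube: n = 3.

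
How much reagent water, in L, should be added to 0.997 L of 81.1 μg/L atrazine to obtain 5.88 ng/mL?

5.88 ng/mL = 5.88 μg/L.
V₂ = C₁V₁/C₂ = 81.1 × 0.997 / 5.88 = 13.8 L.
Diluent to add = V₂ − V₁ = 13.8 − 0.997 = 12.8 L.

12.8 L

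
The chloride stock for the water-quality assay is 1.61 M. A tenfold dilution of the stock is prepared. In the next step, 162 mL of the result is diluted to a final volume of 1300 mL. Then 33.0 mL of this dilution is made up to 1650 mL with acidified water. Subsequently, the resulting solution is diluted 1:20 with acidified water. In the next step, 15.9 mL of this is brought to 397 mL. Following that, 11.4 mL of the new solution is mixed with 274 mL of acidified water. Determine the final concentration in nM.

Overall dilution factor = 10 × 8.025 × 50 × 20 × 24.97 × 25.04 = 5.02 × 10⁷.
1.61 M / 5.02 × 10⁷ = 3.21 × 10⁻⁸ M = 32.1 nM.

32.1 nM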